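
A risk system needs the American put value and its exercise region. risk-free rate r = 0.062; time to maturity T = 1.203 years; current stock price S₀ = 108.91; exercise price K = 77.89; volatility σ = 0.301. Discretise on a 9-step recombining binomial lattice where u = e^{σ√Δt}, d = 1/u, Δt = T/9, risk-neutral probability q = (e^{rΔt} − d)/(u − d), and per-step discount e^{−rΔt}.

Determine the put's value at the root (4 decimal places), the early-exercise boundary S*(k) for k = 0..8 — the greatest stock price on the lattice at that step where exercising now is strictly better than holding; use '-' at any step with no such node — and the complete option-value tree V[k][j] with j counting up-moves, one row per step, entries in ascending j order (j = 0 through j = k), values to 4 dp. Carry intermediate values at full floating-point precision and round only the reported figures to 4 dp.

Δt=0.13367  u=1.11633  d=0.89579  q=0.51025  discount=0.99175
step 9 (expiry): payoffs max(K−S,0) = 37.4387 27.4798 15.0691 0.0000 0.0000 0.0000 0.0000 0.0000 0.0000 0.0000
step 8: (k=8,j=0): S=45.1570, (K−S)⁺=32.7330, hold=32.0901 ⇒ V=32.7330 exercise | (k=8,j=1): S=56.2744, (K−S)⁺=21.6156, hold=20.9727 ⇒ V=21.6156 exercise | (k=8,j=2): S=70.1288, (K−S)⁺=7.7612, hold=7.3192 ⇒ V=7.7612 exercise | (k=8,j=3): S=87.3941, (K−S)⁺=0.0000, hold=0.0000 ⇒ V=0.0000 continue | (k=8,j=4): S=108.9100, (K−S)⁺=0.0000, hold=0.0000 ⇒ V=0.0000 continue | (k=8,j=5): S=135.7230, (K−S)⁺=0.0000, hold=0.0000 ⇒ V=0.0000 continue | (k=8,j=6): S=169.1371, (K−S)⁺=0.0000, hold=0.0000 ⇒ V=0.0000 continue | (k=8,j=7): S=210.7776, (K−S)⁺=0.0000, hold=0.0000 ⇒ V=0.0000 continue | (k=8,j=8): S=262.6698, (K−S)⁺=0.0000, hold=0.0000 ⇒ V=0.0000 continue  boundary S*=70.1288
step 7: (k=7,j=0): S=50.4102, (K−S)⁺=27.4798, hold=26.8370 ⇒ V=27.4798 exercise | (k=7,j=1): S=62.8209, (K−S)⁺=15.0691, hold=14.4263 ⇒ V=15.0691 exercise | (k=7,j=2): S=78.2870, (K−S)⁺=0.0000, hold=3.7697 ⇒ V=3.7697 continue | (k=7,j=3): S=97.5607, (K−S)⁺=0.0000, hold=0.0000 ⇒ V=0.0000 continue | (k=7,j=4): S=121.5796, (K−S)⁺=0.0000, hold=0.0000 ⇒ V=0.0000 continue | (k=7,j=5): S=151.5117, (K−S)⁺=0.0000, hold=0.0000 ⇒ V=0.0000 continue | (k=7,j=6): S=188.8129, (K−S)⁺=0.0000, hold=0.0000 ⇒ V=0.0000 continue | (k=7,j=7): S=235.2975, (K−S)⁺=0.0000, hold=0.0000 ⇒ V=0.0000 continue  boundary S*=62.8209
step 6: (k=6,j=0): S=56.2744, (K−S)⁺=21.6156, hold=20.9727 ⇒ V=21.6156 exercise | (k=6,j=1): S=70.1288, (K−S)⁺=7.7612, hold=9.2268 ⇒ V=9.2268 continue | (k=6,j=2): S=87.3941, (K−S)⁺=0.0000, hold=1.8310 ⇒ V=1.8310 continue | (k=6,j=3): S=108.9100, (K−S)⁺=0.0000, hold=0.0000 ⇒ V=0.0000 continue | (k=6,j=4): S=135.7230, (K−S)⁺=0.0000, hold=0.0000 ⇒ V=0.0000 continue | (k=6,j=5): S=169.1371, (K−S)⁺=0.0000, hold=0.0000 ⇒ V=0.0000 continue | (k=6,j=6): S=210.7776, (K−S)⁺=0.0000, hold=0.0000 ⇒ V=0.0000 continue  boundary S*=56.2744
step 5: (k=5,j=0): S=62.8209, (K−S)⁺=15.0691, hold=15.1680 ⇒ V=15.1680 continue | (k=5,j=1): S=78.2870, (K−S)⁺=0.0000, hold=5.4081 ⇒ V=5.4081 continue | (k=5,j=2): S=97.5607, (K−S)⁺=0.0000, hold=0.8893 ⇒ V=0.8893 continue | (k=5,j=3): S=121.5796, (K−S)⁺=0.0000, hold=0.0000 ⇒ V=0.0000 continue | (k=5,j=4): S=151.5117, (K−S)⁺=0.0000, hold=0.0000 ⇒ V=0.0000 continue | (k=5,j=5): S=188.8129, (K−S)⁺=0.0000, hold=0.0000 ⇒ V=0.0000 continue  boundary S*=-
step 4: (k=4,j=0): S=70.1288, (K−S)⁺=7.7612, hold=10.1039 ⇒ V=10.1039 continue | (k=4,j=1): S=87.3941, (K−S)⁺=0.0000, hold=3.0768 ⇒ V=3.0768 continue | (k=4,j=2): S=108.9100, (K−S)⁺=0.0000, hold=0.4319 ⇒ V=0.4319 continue | (k=4,j=3): S=135.7230, (K−S)⁺=0.0000, hold=0.0000 ⇒ V=0.0000 continue | (k=4,j=4): S=169.1371, (K−S)⁺=0.0000, hold=0.0000 ⇒ V=0.0000 continue  boundary S*=-
step 3: (k=3,j=0): S=78.2870, (K−S)⁺=0.0000, hold=6.4645 ⇒ V=6.4645 continue | (k=3,j=1): S=97.5607, (K−S)⁺=0.0000, hold=1.7130 ⇒ V=1.7130 continue | (k=3,j=2): S=121.5796, (K−S)⁺=0.0000, hold=0.2098 ⇒ V=0.2098 continue | (k=3,j=3): S=151.5117, (K−S)⁺=0.0000, hold=0.0000 ⇒ V=0.0000 continue  boundary S*=-
step 2: (k=2,j=0): S=87.3941, (K−S)⁺=0.0000, hold=4.0067 ⇒ V=4.0067 continue | (k=2,j=1): S=108.9100, (K−S)⁺=0.0000, hold=0.9382 ⇒ V=0.9382 continue | (k=2,j=2): S=135.7230, (K−S)⁺=0.0000, hold=0.1019 ⇒ V=0.1019 continue  boundary S*=-
step 1: (k=1,j=0): S=97.5607, (K−S)⁺=0.0000, hold=2.4208 ⇒ V=2.4208 continue | (k=1,j=1): S=121.5796, (K−S)⁺=0.0000, hold=0.5072 ⇒ V=0.5072 continue  boundary S*=-
step 0: (k=0,j=0): S=108.9100, (K−S)⁺=0.0000, hold=1.4325 ⇒ V=1.4325 continue  boundary S*=-

price = 1.4325
boundary = - - - - - - 56.2744 62.8209 70.1288
tree:
1.4325
2.4208 0.5072
4.0067 0.9382 0.1019
6.4645 1.7130 0.2098 0.0000
10.1039 3.0768 0.4319 0.0000 0.0000
15.1680 5.4081 0.8893 0.0000 0.0000 0.0000
21.6156 9.2268 1.8310 0.0000 0.0000 0.0000 0.0000
27.4798 15.0691 3.7697 0.0000 0.0000 0.0000 0.0000 0.0000
32.7330 21.6156 7.7612 0.0000 0.0000 0.0000 0.0000 0.0000 0.0000
37.4387 27.4798 15.0691 0.0000 0.0000 0.0000 0.0000 0.0000 0.0000 0.0000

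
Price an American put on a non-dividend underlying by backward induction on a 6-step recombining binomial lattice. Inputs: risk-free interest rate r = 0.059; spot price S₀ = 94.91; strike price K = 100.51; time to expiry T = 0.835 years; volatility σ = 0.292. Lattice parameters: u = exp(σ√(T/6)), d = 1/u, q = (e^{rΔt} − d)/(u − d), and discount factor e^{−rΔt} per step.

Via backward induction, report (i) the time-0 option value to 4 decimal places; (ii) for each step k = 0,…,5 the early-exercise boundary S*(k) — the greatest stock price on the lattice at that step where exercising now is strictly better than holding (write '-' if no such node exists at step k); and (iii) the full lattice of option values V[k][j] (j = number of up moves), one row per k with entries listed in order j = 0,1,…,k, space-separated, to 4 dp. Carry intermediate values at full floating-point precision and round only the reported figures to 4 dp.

params: Δt=0.13917 u=1.11509 d=0.89679 q=0.51056 e^(-rΔt)=0.99182
t_6 payoffs: 51.1399 39.1225 24.1799 5.6000 0.0000 0.0000 0.0000
t_5: node(5,0) S=55.0518 payoff=45.4582 vs cont=44.6363 → 45.4582 [stop]  node(5,1) S=68.4523 payoff=32.0577 vs cont=31.2358 → 32.0577 [stop]  node(5,2) S=85.1146 payoff=15.3954 vs cont=14.5735 → 15.3954 [stop]  node(5,3) S=105.8327 payoff=0.0000 vs cont=2.7184 → 2.7184 [wait]  node(5,4) S=131.5940 payoff=0.0000 vs cont=0.0000 → 0.0000 [wait]  node(5,5) S=163.6259 payoff=0.0000 vs cont=0.0000 → 0.0000 [wait]  ⇒ S*(5)=85.1146
t_4: node(4,0) S=61.3875 payoff=39.1225 vs cont=38.3006 → 39.1225 [stop]  node(4,1) S=76.3301 payoff=24.1799 vs cont=23.3580 → 24.1799 [stop]  node(4,2) S=94.9100 payoff=5.6000 vs cont=8.8501 → 8.8501 [wait]  node(4,3) S=118.0125 payoff=0.0000 vs cont=1.3196 → 1.3196 [wait]  node(4,4) S=146.7385 payoff=0.0000 vs cont=0.0000 → 0.0000 [wait]  ⇒ S*(4)=76.3301
t_3: node(3,0) S=68.4523 payoff=32.0577 vs cont=31.2358 → 32.0577 [stop]  node(3,1) S=85.1146 payoff=15.3954 vs cont=16.2193 → 16.2193 [wait]  node(3,2) S=105.8327 payoff=0.0000 vs cont=4.9644 → 4.9644 [wait]  node(3,3) S=131.5940 payoff=0.0000 vs cont=0.6406 → 0.6406 [wait]  ⇒ S*(3)=68.4523
t_2: node(2,0) S=76.3301 payoff=24.1799 vs cont=23.7752 → 24.1799 [stop]  node(2,1) S=94.9100 payoff=5.6000 vs cont=10.3873 → 10.3873 [wait]  node(2,2) S=118.0125 payoff=0.0000 vs cont=2.7343 → 2.7343 [wait]  ⇒ S*(2)=76.3301
t_1: node(1,0) S=85.1146 payoff=15.3954 vs cont=16.9978 → 16.9978 [wait]  node(1,1) S=105.8327 payoff=0.0000 vs cont=6.4270 → 6.4270 [wait]  ⇒ S*(1)=-
t_0: node(0,0) S=94.9100 payoff=5.6000 vs cont=11.5058 → 11.5058 [wait]  ⇒ S*(0)=-

price = 11.5058
boundary = - - 76.3301 68.4523 76.3301 85.1146
tree:
11.5058
16.9978 6.4270
24.1799 10.3873 2.7343
32.0577 16.2193 4.9644 0.6406
39.1225 24.1799 8.8501 1.3196 0.0000
45.4582 32.0577 15.3954 2.7184 0.0000 0.0000
51.1399 39.1225 24.1799 5.6000 0.0000 0.0000 0.0000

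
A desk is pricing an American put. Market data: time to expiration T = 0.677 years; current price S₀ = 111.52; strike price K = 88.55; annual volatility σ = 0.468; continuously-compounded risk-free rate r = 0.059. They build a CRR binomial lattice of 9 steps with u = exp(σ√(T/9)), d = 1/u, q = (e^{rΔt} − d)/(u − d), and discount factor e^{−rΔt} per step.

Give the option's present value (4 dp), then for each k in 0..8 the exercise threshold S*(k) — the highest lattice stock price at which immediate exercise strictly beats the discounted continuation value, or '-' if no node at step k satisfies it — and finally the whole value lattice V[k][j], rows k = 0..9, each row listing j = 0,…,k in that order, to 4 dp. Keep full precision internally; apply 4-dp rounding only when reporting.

price = 5.6296
boundary = - - - - - 58.6988 51.6279 58.6988 66.7381
tree:
5.6296
8.3347 2.8113
12.0348 4.4859 1.0606
16.8786 7.0065 1.8531 0.2296
22.8852 10.6611 3.1937 0.4480 0.0000
29.8512 15.7051 5.4077 0.8741 0.0000 0.0000
36.9221 22.2139 8.9442 1.7056 0.0000 0.0000 0.0000
43.1412 29.8512 14.3154 3.3281 0.0000 0.0000 0.0000 0.0000
48.6112 36.9221 21.8119 6.4940 0.0000 0.0000 0.0000 0.0000 0.0000
53.4222 43.1412 29.8512 12.6715 0.0000 0.0000 0.0000 0.0000 0.0000 0.0000

Δt=0.07522, u=1.13696, d=0.87954, q=0.48523, disc=e^(-rΔt)=0.99557
k=9 terminal: V=max(K-S,0) → 53.4222 43.1412 29.8512 12.6715 0.0000 0.0000 0.0000 0.0000 0.0000 0.0000
k=8: j=0 S=39.9388 intr=48.6112 cont=48.2190 V=48.6112[EX]; j=1 S=51.6279 intr=36.9221 cont=36.5299 V=36.9221[EX]; j=2 S=66.7381 intr=21.8119 cont=21.4197 V=21.8119[EX]; j=3 S=86.2707 intr=2.2793 cont=6.4940 V=6.4940[hold]; j=4 S=111.5200 intr=0.0000 cont=0.0000 V=0.0000[hold]; j=5 S=144.1591 intr=0.0000 cont=0.0000 V=0.0000[hold]; j=6 S=186.3509 intr=0.0000 cont=0.0000 V=0.0000[hold]; j=7 S=240.8911 intr=0.0000 cont=0.0000 V=0.0000[hold]; j=8 S=311.3938 intr=0.0000 cont=0.0000 V=0.0000[hold]  S*(8)=66.7381
k=7: j=0 S=45.4088 intr=43.1412 cont=42.7491 V=43.1412[EX]; j=1 S=58.6988 intr=29.8512 cont=29.4590 V=29.8512[EX]; j=2 S=75.8785 intr=12.6715 cont=14.3154 V=14.3154[hold]; j=3 S=98.0862 intr=0.0000 cont=3.3281 V=3.3281[hold]; j=4 S=126.7936 intr=0.0000 cont=0.0000 V=0.0000[hold]; j=5 S=163.9029 intr=0.0000 cont=0.0000 V=0.0000[hold]; j=6 S=211.8732 intr=0.0000 cont=0.0000 V=0.0000[hold]; j=7 S=273.8832 intr=0.0000 cont=0.0000 V=0.0000[hold]  S*(7)=58.6988
k=6: j=0 S=51.6279 intr=36.9221 cont=36.5299 V=36.9221[EX]; j=1 S=66.7381 intr=21.8119 cont=22.2139 V=22.2139[hold]; j=2 S=86.2707 intr=2.2793 cont=8.9442 V=8.9442[hold]; j=3 S=111.5200 intr=0.0000 cont=1.7056 V=1.7056[hold]; j=4 S=144.1591 intr=0.0000 cont=0.0000 V=0.0000[hold]; j=5 S=186.3509 intr=0.0000 cont=0.0000 V=0.0000[hold]; j=6 S=240.8911 intr=0.0000 cont=0.0000 V=0.0000[hold]  S*(6)=51.6279
k=5: j=0 S=58.6988 intr=29.8512 cont=29.6533 V=29.8512[EX]; j=1 S=75.8785 intr=12.6715 cont=15.7051 V=15.7051[hold]; j=2 S=98.0862 intr=0.0000 cont=5.4077 V=5.4077[hold]; j=3 S=126.7936 intr=0.0000 cont=0.8741 V=0.8741[hold]; j=4 S=163.9029 intr=0.0000 cont=0.0000 V=0.0000[hold]; j=5 S=211.8732 intr=0.0000 cont=0.0000 V=0.0000[hold]  S*(5)=58.6988
k=4: j=0 S=66.7381 intr=21.8119 cont=22.8852 V=22.8852[hold]; j=1 S=86.2707 intr=2.2793 cont=10.6611 V=10.6611[hold]; j=2 S=111.5200 intr=0.0000 cont=3.1937 V=3.1937[hold]; j=3 S=144.1591 intr=0.0000 cont=0.4480 V=0.4480[hold]; j=4 S=186.3509 intr=0.0000 cont=0.0000 V=0.0000[hold]  S*(4)=-
k=3: j=0 S=75.8785 intr=12.6715 cont=16.8786 V=16.8786[hold]; j=1 S=98.0862 intr=0.0000 cont=7.0065 V=7.0065[hold]; j=2 S=126.7936 intr=0.0000 cont=1.8531 V=1.8531[hold]; j=3 S=163.9029 intr=0.0000 cont=0.2296 V=0.2296[hold]  S*(3)=-
k=2: j=0 S=86.2707 intr=2.2793 cont=12.0348 V=12.0348[hold]; j=1 S=111.5200 intr=0.0000 cont=4.4859 V=4.4859[hold]; j=2 S=144.1591 intr=0.0000 cont=1.0606 V=1.0606[hold]  S*(2)=-
k=1: j=0 S=98.0862 intr=0.0000 cont=8.3347 V=8.3347[hold]; j=1 S=126.7936 intr=0.0000 cont=2.8113 V=2.8113[hold]  S*(1)=-
k=0: j=0 S=111.5200 intr=0.0000 cont=5.6296 V=5.6296[hold]  S*(0)=-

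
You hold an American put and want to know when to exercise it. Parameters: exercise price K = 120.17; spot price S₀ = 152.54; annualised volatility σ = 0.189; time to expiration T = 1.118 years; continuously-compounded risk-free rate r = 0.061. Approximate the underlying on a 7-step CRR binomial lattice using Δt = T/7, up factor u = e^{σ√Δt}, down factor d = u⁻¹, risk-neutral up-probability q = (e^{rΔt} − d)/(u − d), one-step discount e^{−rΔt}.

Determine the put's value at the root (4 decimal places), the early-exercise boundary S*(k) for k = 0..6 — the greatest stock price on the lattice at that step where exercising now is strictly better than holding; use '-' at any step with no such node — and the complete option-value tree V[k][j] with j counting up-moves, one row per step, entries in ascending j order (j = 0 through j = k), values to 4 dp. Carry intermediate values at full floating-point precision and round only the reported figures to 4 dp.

Δt=0.15971, u=1.07846, d=0.92725, q=0.54587, disc=e^(-rΔt)=0.99030
k=7 terminal: V=max(K-S,0) → 30.2699 15.6096 0.0000 0.0000 0.0000 0.0000 0.0000 0.0000
k=6: j=0 S=96.9536 intr=23.2164 cont=22.0514 V=23.2164[EX]; j=1 S=112.7640 intr=7.4060 cont=7.0200 V=7.4060[EX]; j=2 S=131.1527 intr=0.0000 cont=0.0000 V=0.0000[hold]; j=3 S=152.5400 intr=0.0000 cont=0.0000 V=0.0000[hold]; j=4 S=177.4150 intr=0.0000 cont=0.0000 V=0.0000[hold]; j=5 S=206.3465 intr=0.0000 cont=0.0000 V=0.0000[hold]; j=6 S=239.9959 intr=0.0000 cont=0.0000 V=0.0000[hold]  S*(6)=112.7640
k=5: j=0 S=104.5604 intr=15.6096 cont=14.4446 V=15.6096[EX]; j=1 S=121.6112 intr=0.0000 cont=3.3307 V=3.3307[hold]; j=2 S=141.4427 intr=0.0000 cont=0.0000 V=0.0000[hold]; j=3 S=164.5080 intr=0.0000 cont=0.0000 V=0.0000[hold]; j=4 S=191.3347 intr=0.0000 cont=0.0000 V=0.0000[hold]; j=5 S=222.5361 intr=0.0000 cont=0.0000 V=0.0000[hold]  S*(5)=104.5604
k=4: j=0 S=112.7640 intr=7.4060 cont=8.8205 V=8.8205[hold]; j=1 S=131.1527 intr=0.0000 cont=1.4979 V=1.4979[hold]; j=2 S=152.5400 intr=0.0000 cont=0.0000 V=0.0000[hold]; j=3 S=177.4150 intr=0.0000 cont=0.0000 V=0.0000[hold]; j=4 S=206.3465 intr=0.0000 cont=0.0000 V=0.0000[hold]  S*(4)=-
k=3: j=0 S=121.6112 intr=0.0000 cont=4.7765 V=4.7765[hold]; j=1 S=141.4427 intr=0.0000 cont=0.6736 V=0.6736[hold]; j=2 S=164.5080 intr=0.0000 cont=0.0000 V=0.0000[hold]; j=3 S=191.3347 intr=0.0000 cont=0.0000 V=0.0000[hold]  S*(3)=-
k=2: j=0 S=131.1527 intr=0.0000 cont=2.5123 V=2.5123[hold]; j=1 S=152.5400 intr=0.0000 cont=0.3030 V=0.3030[hold]; j=2 S=177.4150 intr=0.0000 cont=0.0000 V=0.0000[hold]  S*(2)=-
k=1: j=0 S=141.4427 intr=0.0000 cont=1.2936 V=1.2936[hold]; j=1 S=164.5080 intr=0.0000 cont=0.1362 V=0.1362[hold]  S*(1)=-
k=0: j=0 S=152.5400 intr=0.0000 cont=0.6554 V=0.6554[hold]  S*(0)=-

price = 0.6554
boundary = - - - - - 104.5604 112.7640
tree:
0.6554
1.2936 0.1362
2.5123 0.3030 0.0000
4.7765 0.6736 0.0000 0.0000
8.8205 1.4979 0.0000 0.0000 0.0000
15.6096 3.3307 0.0000 0.0000 0.0000 0.0000
23.2164 7.4060 0.0000 0.0000 0.0000 0.0000 0.0000
30.2699 15.6096 0.0000 0.0000 0.0000 0.0000 0.0000 0.0000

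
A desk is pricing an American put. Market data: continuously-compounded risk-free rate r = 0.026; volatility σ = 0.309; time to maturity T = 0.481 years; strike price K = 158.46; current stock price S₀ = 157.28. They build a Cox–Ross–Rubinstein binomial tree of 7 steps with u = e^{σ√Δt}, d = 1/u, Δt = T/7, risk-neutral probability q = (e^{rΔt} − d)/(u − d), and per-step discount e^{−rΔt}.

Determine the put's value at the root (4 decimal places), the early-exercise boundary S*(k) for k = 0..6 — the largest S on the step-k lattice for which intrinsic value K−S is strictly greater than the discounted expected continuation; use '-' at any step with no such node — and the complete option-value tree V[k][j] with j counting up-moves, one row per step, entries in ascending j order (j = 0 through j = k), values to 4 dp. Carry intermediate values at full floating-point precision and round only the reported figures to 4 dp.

Δt=0.06871, u=1.08437, d=0.92219, q=0.49079, disc=e^(-rΔt)=0.99822
k=7 terminal: V=max(K-S,0) → 69.2466 53.5576 35.1096 13.4173 0.0000 0.0000 0.0000 0.0000
k=6: j=0 S=96.7404 intr=61.7196 cont=61.4368 V=61.7196[EX]; j=1 S=113.7531 intr=44.7069 cont=44.4241 V=44.7069[EX]; j=2 S=133.7575 intr=24.7025 cont=24.4196 V=24.7025[EX]; j=3 S=157.2800 intr=1.1800 cont=6.8201 V=6.8201[hold]; j=4 S=184.9391 intr=0.0000 cont=0.0000 V=0.0000[hold]; j=5 S=217.4623 intr=0.0000 cont=0.0000 V=0.0000[hold]; j=6 S=255.7050 intr=0.0000 cont=0.0000 V=0.0000[hold]  S*(6)=133.7575
k=5: j=0 S=104.9024 intr=53.5576 cont=53.2747 V=53.5576[EX]; j=1 S=123.3504 intr=35.1096 cont=34.8267 V=35.1096[EX]; j=2 S=145.0427 intr=13.4173 cont=15.8976 V=15.8976[hold]; j=3 S=170.5498 intr=0.0000 cont=3.4667 V=3.4667[hold]; j=4 S=200.5425 intr=0.0000 cont=0.0000 V=0.0000[hold]; j=5 S=235.8096 intr=0.0000 cont=0.0000 V=0.0000[hold]  S*(5)=123.3504
k=4: j=0 S=113.7531 intr=44.7069 cont=44.4241 V=44.7069[EX]; j=1 S=133.7575 intr=24.7025 cont=25.6347 V=25.6347[hold]; j=2 S=157.2800 intr=1.1800 cont=9.7792 V=9.7792[hold]; j=3 S=184.9391 intr=0.0000 cont=1.7621 V=1.7621[hold]; j=4 S=217.4623 intr=0.0000 cont=0.0000 V=0.0000[hold]  S*(4)=113.7531
k=3: j=0 S=123.3504 intr=35.1096 cont=35.2835 V=35.2835[hold]; j=1 S=145.0427 intr=13.4173 cont=17.8211 V=17.8211[hold]; j=2 S=170.5498 intr=0.0000 cont=5.8341 V=5.8341[hold]; j=3 S=200.5425 intr=0.0000 cont=0.8957 V=0.8957[hold]  S*(3)=-
k=2: j=0 S=133.7575 intr=24.7025 cont=26.6655 V=26.6655[hold]; j=1 S=157.2800 intr=1.1800 cont=11.9167 V=11.9167[hold]; j=2 S=184.9391 intr=0.0000 cont=3.4043 V=3.4043[hold]  S*(2)=-
k=1: j=0 S=145.0427 intr=13.4173 cont=19.3923 V=19.3923[hold]; j=1 S=170.5498 intr=0.0000 cont=7.7251 V=7.7251[hold]  S*(1)=-
k=0: j=0 S=157.2800 intr=1.1800 cont=13.6418 V=13.6418[hold]  S*(0)=-

price = 13.6418
boundary = - - - - 113.7531 123.3504 133.7575
tree:
13.6418
19.3923 7.7251
26.6655 11.9167 3.4043
35.2835 17.8211 5.8341 0.8957
44.7069 25.6347 9.7792 1.7621 0.0000
53.5576 35.1096 15.8976 3.4667 0.0000 0.0000
61.7196 44.7069 24.7025 6.8201 0.0000 0.0000 0.0000
69.2466 53.5576 35.1096 13.4173 0.0000 0.0000 0.0000 0.0000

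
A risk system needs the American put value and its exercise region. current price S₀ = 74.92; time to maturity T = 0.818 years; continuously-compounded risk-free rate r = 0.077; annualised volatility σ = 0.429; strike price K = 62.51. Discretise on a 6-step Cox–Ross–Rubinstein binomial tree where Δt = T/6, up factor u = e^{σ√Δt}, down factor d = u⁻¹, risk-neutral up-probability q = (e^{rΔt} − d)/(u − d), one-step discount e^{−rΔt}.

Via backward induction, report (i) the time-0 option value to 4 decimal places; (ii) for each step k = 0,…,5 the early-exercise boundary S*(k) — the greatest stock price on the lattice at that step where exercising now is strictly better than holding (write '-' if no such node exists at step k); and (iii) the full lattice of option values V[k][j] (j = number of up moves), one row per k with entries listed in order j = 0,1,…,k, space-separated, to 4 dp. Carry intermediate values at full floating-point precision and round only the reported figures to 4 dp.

price = 4.5889
boundary = - - - - 39.7582 46.5822
tree:
4.5889
7.2272 1.9809
11.0447 3.4661 0.5000
16.2471 5.9446 0.9979 0.0000
22.7518 9.9224 1.9916 0.0000 0.0000
28.5761 15.9278 3.9747 0.0000 0.0000 0.0000
33.5471 22.7518 7.9327 0.0000 0.0000 0.0000 0.0000

params: Δt=0.13633 u=1.17164 d=0.85351 q=0.49365 e^(-rΔt)=0.98956
t_6 payoffs: 33.5471 22.7518 7.9327 0.0000 0.0000 0.0000 0.0000
t_5: node(5,0) S=33.9339 payoff=28.5761 vs cont=27.9233 → 28.5761 [stop]  node(5,1) S=46.5822 payoff=15.9278 vs cont=15.2751 → 15.9278 [stop]  node(5,2) S=63.9448 payoff=0.0000 vs cont=3.9747 → 3.9747 [wait]  node(5,3) S=87.7790 payoff=0.0000 vs cont=0.0000 → 0.0000 [wait]  node(5,4) S=120.4969 payoff=0.0000 vs cont=0.0000 → 0.0000 [wait]  node(5,5) S=165.4099 payoff=0.0000 vs cont=0.0000 → 0.0000 [wait]  ⇒ S*(5)=46.5822
t_4: node(4,0) S=39.7582 payoff=22.7518 vs cont=22.0990 → 22.7518 [stop]  node(4,1) S=54.5773 payoff=7.9327 vs cont=9.9224 → 9.9224 [wait]  node(4,2) S=74.9200 payoff=0.0000 vs cont=1.9916 → 1.9916 [wait]  node(4,3) S=102.8450 payoff=0.0000 vs cont=0.0000 → 0.0000 [wait]  node(4,4) S=141.1786 payoff=0.0000 vs cont=0.0000 → 0.0000 [wait]  ⇒ S*(4)=39.7582
t_3: node(3,0) S=46.5822 payoff=15.9278 vs cont=16.2471 → 16.2471 [wait]  node(3,1) S=63.9448 payoff=0.0000 vs cont=5.9446 → 5.9446 [wait]  node(3,2) S=87.7790 payoff=0.0000 vs cont=0.9979 → 0.9979 [wait]  node(3,3) S=120.4969 payoff=0.0000 vs cont=0.0000 → 0.0000 [wait]  ⇒ S*(3)=-
t_2: node(2,0) S=54.5773 payoff=7.9327 vs cont=11.0447 → 11.0447 [wait]  node(2,1) S=74.9200 payoff=0.0000 vs cont=3.4661 → 3.4661 [wait]  node(2,2) S=102.8450 payoff=0.0000 vs cont=0.5000 → 0.5000 [wait]  ⇒ S*(2)=-
t_1: node(1,0) S=63.9448 payoff=0.0000 vs cont=7.2272 → 7.2272 [wait]  node(1,1) S=87.7790 payoff=0.0000 vs cont=1.9809 → 1.9809 [wait]  ⇒ S*(1)=-
t_0: node(0,0) S=74.9200 payoff=0.0000 vs cont=4.5889 → 4.5889 [wait]  ⇒ S*(0)=-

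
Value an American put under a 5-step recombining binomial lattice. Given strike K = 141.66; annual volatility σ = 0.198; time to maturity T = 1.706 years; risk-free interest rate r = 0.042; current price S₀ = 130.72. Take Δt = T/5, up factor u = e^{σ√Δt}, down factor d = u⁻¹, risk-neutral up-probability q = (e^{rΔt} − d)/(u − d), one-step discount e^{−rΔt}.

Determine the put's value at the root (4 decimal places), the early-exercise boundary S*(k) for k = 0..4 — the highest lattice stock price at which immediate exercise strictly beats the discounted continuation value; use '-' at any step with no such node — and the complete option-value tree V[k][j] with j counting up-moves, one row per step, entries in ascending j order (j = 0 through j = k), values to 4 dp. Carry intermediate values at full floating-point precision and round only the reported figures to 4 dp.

Δt=0.34120, u=1.12261, d=0.89078, q=0.53338, disc=e^(-rΔt)=0.98577
k=5 terminal: V=max(K-S,0) → 68.3442 49.2636 25.2171 0.0000 0.0000 0.0000
k=4: j=0 S=82.3050 intr=59.3550 cont=57.3394 V=59.3550[EX]; j=1 S=103.7252 intr=37.9348 cont=35.9193 V=37.9348[EX]; j=2 S=130.7200 intr=10.9400 cont=11.5994 V=11.5994[hold]; j=3 S=164.7403 intr=0.0000 cont=0.0000 V=0.0000[hold]; j=4 S=207.6146 intr=0.0000 cont=0.0000 V=0.0000[hold]  S*(4)=103.7252
k=3: j=0 S=92.3964 intr=49.2636 cont=47.2480 V=49.2636[EX]; j=1 S=116.4429 intr=25.2171 cont=23.5482 V=25.2171[EX]; j=2 S=146.7476 intr=0.0000 cont=5.3355 V=5.3355[hold]; j=3 S=184.9392 intr=0.0000 cont=0.0000 V=0.0000[hold]  S*(3)=116.4429
k=2: j=0 S=103.7252 intr=37.9348 cont=35.9193 V=37.9348[EX]; j=1 S=130.7200 intr=10.9400 cont=14.4048 V=14.4048[hold]; j=2 S=164.7403 intr=0.0000 cont=2.4543 V=2.4543[hold]  S*(2)=103.7252
k=1: j=0 S=116.4429 intr=25.2171 cont=25.0233 V=25.2171[EX]; j=1 S=146.7476 intr=0.0000 cont=7.9164 V=7.9164[hold]  S*(1)=116.4429
k=0: j=0 S=130.7200 intr=10.9400 cont=15.7618 V=15.7618[hold]  S*(0)=-

price = 15.7618
boundary = - 116.4429 103.7252 116.4429 103.7252
tree:
15.7618
25.2171 7.9164
37.9348 14.4048 2.4543
49.2636 25.2171 5.3355 0.0000
59.3550 37.9348 11.5994 0.0000 0.0000
68.3442 49.2636 25.2171 0.0000 0.0000 0.0000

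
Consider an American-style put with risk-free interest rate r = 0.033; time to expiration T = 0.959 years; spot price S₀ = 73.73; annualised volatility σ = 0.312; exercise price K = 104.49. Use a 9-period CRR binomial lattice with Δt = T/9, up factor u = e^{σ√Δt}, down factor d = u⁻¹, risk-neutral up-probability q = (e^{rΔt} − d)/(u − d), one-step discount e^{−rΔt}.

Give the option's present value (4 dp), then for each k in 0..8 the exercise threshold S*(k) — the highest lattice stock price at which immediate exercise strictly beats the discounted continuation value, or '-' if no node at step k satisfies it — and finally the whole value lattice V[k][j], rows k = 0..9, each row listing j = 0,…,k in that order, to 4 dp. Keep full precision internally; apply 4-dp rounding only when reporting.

price = 31.1178
boundary = - 66.5906 60.1426 66.5906 73.7300 66.5906 73.7300 81.6348 90.3871
tree:
31.1178
37.8994 24.3337
44.3474 30.8544 17.7705
50.1711 37.8994 23.7962 11.6718
55.4308 44.3474 30.7600 16.7714 6.4862
60.1813 50.1711 37.8994 23.2273 10.2210 2.6738
64.4717 55.4308 44.3474 30.7600 15.6105 4.7255 0.5730
68.3468 60.1813 50.1711 37.8994 22.8552 8.2367 1.1315 0.0000
71.8465 64.4717 55.4308 44.3474 30.7600 14.1029 2.2344 0.0000 0.0000
75.0074 68.3468 60.1813 50.1711 37.8994 22.8552 4.4123 0.0000 0.0000 0.0000

params: Δt=0.10656 u=1.10721 d=0.90317 q=0.49182 e^(-rΔt)=0.99649
t_9 payoffs: 75.0074 68.3468 60.1813 50.1711 37.8994 22.8552 4.4123 0.0000 0.0000 0.0000
t_8: node(8,0) S=32.6435 payoff=71.8465 vs cont=71.4798 → 71.8465 [stop]  node(8,1) S=40.0183 payoff=64.4717 vs cont=64.1050 → 64.4717 [stop]  node(8,2) S=49.0592 payoff=55.4308 vs cont=55.0641 → 55.4308 [stop]  node(8,3) S=60.1426 payoff=44.3474 vs cont=43.9806 → 44.3474 [stop]  node(8,4) S=73.7300 payoff=30.7600 vs cont=30.3932 → 30.7600 [stop]  node(8,5) S=90.3871 payoff=14.1029 vs cont=13.7362 → 14.1029 [stop]  node(8,6) S=110.8073 payoff=0.0000 vs cont=2.2344 → 2.2344 [wait]  node(8,7) S=135.8408 payoff=0.0000 vs cont=0.0000 → 0.0000 [wait]  node(8,8) S=166.5300 payoff=0.0000 vs cont=0.0000 → 0.0000 [wait]  ⇒ S*(8)=90.3871
t_7: node(7,0) S=36.1432 payoff=68.3468 vs cont=67.9800 → 68.3468 [stop]  node(7,1) S=44.3087 payoff=60.1813 vs cont=59.8145 → 60.1813 [stop]  node(7,2) S=54.3189 payoff=50.1711 vs cont=49.8043 → 50.1711 [stop]  node(7,3) S=66.5906 payoff=37.8994 vs cont=37.5326 → 37.8994 [stop]  node(7,4) S=81.6348 payoff=22.8552 vs cont=22.4884 → 22.8552 [stop]  node(7,5) S=100.0777 payoff=4.4123 vs cont=8.2367 → 8.2367 [wait]  node(7,6) S=122.6872 payoff=0.0000 vs cont=1.1315 → 1.1315 [wait]  node(7,7) S=150.4047 payoff=0.0000 vs cont=0.0000 → 0.0000 [wait]  ⇒ S*(7)=81.6348
t_6: node(6,0) S=40.0183 payoff=64.4717 vs cont=64.1050 → 64.4717 [stop]  node(6,1) S=49.0592 payoff=55.4308 vs cont=55.0641 → 55.4308 [stop]  node(6,2) S=60.1426 payoff=44.3474 vs cont=43.9806 → 44.3474 [stop]  node(6,3) S=73.7300 payoff=30.7600 vs cont=30.3932 → 30.7600 [stop]  node(6,4) S=90.3871 payoff=14.1029 vs cont=15.6105 → 15.6105 [wait]  node(6,5) S=110.8073 payoff=0.0000 vs cont=4.7255 → 4.7255 [wait]  node(6,6) S=135.8408 payoff=0.0000 vs cont=0.5730 → 0.5730 [wait]  ⇒ S*(6)=73.7300
t_5: node(5,0) S=44.3087 payoff=60.1813 vs cont=59.8145 → 60.1813 [stop]  node(5,1) S=54.3189 payoff=50.1711 vs cont=49.8043 → 50.1711 [stop]  node(5,2) S=66.5906 payoff=37.8994 vs cont=37.5326 → 37.8994 [stop]  node(5,3) S=81.6348 payoff=22.8552 vs cont=23.2273 → 23.2273 [wait]  node(5,4) S=100.0777 payoff=4.4123 vs cont=10.2210 → 10.2210 [wait]  node(5,5) S=122.6872 payoff=0.0000 vs cont=2.6738 → 2.6738 [wait]  ⇒ S*(5)=66.5906
t_4: node(4,0) S=49.0592 payoff=55.4308 vs cont=55.0641 → 55.4308 [stop]  node(4,1) S=60.1426 payoff=44.3474 vs cont=43.9806 → 44.3474 [stop]  node(4,2) S=73.7300 payoff=30.7600 vs cont=30.5756 → 30.7600 [stop]  node(4,3) S=90.3871 payoff=14.1029 vs cont=16.7714 → 16.7714 [wait]  node(4,4) S=110.8073 payoff=0.0000 vs cont=6.4862 → 6.4862 [wait]  ⇒ S*(4)=73.7300
t_3: node(3,0) S=54.3189 payoff=50.1711 vs cont=49.8043 → 50.1711 [stop]  node(3,1) S=66.5906 payoff=37.8994 vs cont=37.5326 → 37.8994 [stop]  node(3,2) S=81.6348 payoff=22.8552 vs cont=23.7962 → 23.7962 [wait]  node(3,3) S=100.0777 payoff=4.4123 vs cont=11.6718 → 11.6718 [wait]  ⇒ S*(3)=66.5906
t_2: node(2,0) S=60.1426 payoff=44.3474 vs cont=43.9806 → 44.3474 [stop]  node(2,1) S=73.7300 payoff=30.7600 vs cont=30.8544 → 30.8544 [wait]  node(2,2) S=90.3871 payoff=14.1029 vs cont=17.7705 → 17.7705 [wait]  ⇒ S*(2)=60.1426
t_1: node(1,0) S=66.5906 payoff=37.8994 vs cont=37.5789 → 37.8994 [stop]  node(1,1) S=81.6348 payoff=22.8552 vs cont=24.3337 → 24.3337 [wait]  ⇒ S*(1)=66.5906
t_0: node(0,0) S=73.7300 payoff=30.7600 vs cont=31.1178 → 31.1178 [wait]  ⇒ S*(0)=-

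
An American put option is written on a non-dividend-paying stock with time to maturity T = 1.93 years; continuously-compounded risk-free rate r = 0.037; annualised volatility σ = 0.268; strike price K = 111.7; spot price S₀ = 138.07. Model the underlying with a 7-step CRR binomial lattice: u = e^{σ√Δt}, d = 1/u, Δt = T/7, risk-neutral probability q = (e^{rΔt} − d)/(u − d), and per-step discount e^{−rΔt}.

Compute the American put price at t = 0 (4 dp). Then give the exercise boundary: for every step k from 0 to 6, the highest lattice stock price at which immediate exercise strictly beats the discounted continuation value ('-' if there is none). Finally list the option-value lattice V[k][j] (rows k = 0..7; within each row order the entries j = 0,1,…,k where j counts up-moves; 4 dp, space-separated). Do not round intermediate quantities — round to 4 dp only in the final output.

price = 6.0314
boundary = - - - - 78.6391 68.3162 78.6391
tree:
6.0314
9.6919 2.5117
15.1453 4.4626 0.6215
22.8636 7.7735 1.2587 0.0000
33.0609 13.1825 2.5492 0.0000 0.0000
43.3838 21.5113 5.1629 0.0000 0.0000 0.0000
52.3517 33.0609 10.4566 0.0000 0.0000 0.0000 0.0000
60.1423 43.3838 21.1780 0.0000 0.0000 0.0000 0.0000 0.0000

Δt=0.27571  u=1.15111  d=0.86873  q=0.50119  discount=0.98985
step 7 (expiry): payoffs max(K−S,0) = 60.1423 43.3838 21.1780 0.0000 0.0000 0.0000 0.0000 0.0000
step 6: (k=6,j=0): S=59.3483, (K−S)⁺=52.3517, hold=51.2180 ⇒ V=52.3517 exercise | (k=6,j=1): S=78.6391, (K−S)⁺=33.0609, hold=31.9271 ⇒ V=33.0609 exercise | (k=6,j=2): S=104.2003, (K−S)⁺=7.4997, hold=10.4566 ⇒ V=10.4566 continue | (k=6,j=3): S=138.0700, (K−S)⁺=0.0000, hold=0.0000 ⇒ V=0.0000 continue | (k=6,j=4): S=182.9488, (K−S)⁺=0.0000, hold=0.0000 ⇒ V=0.0000 continue | (k=6,j=5): S=242.4152, (K−S)⁺=0.0000, hold=0.0000 ⇒ V=0.0000 continue | (k=6,j=6): S=321.2108, (K−S)⁺=0.0000, hold=0.0000 ⇒ V=0.0000 continue  boundary S*=78.6391
step 5: (k=5,j=0): S=68.3162, (K−S)⁺=43.3838, hold=42.2501 ⇒ V=43.3838 exercise | (k=5,j=1): S=90.5220, (K−S)⁺=21.1780, hold=21.5113 ⇒ V=21.5113 continue | (k=5,j=2): S=119.9456, (K−S)⁺=0.0000, hold=5.1629 ⇒ V=5.1629 continue | (k=5,j=3): S=158.9331, (K−S)⁺=0.0000, hold=0.0000 ⇒ V=0.0000 continue | (k=5,j=4): S=210.5934, (K−S)⁺=0.0000, hold=0.0000 ⇒ V=0.0000 continue | (k=5,j=5): S=279.0455, (K−S)⁺=0.0000, hold=0.0000 ⇒ V=0.0000 continue  boundary S*=68.3162
step 4: (k=4,j=0): S=78.6391, (K−S)⁺=33.0609, hold=32.0925 ⇒ V=33.0609 exercise | (k=4,j=1): S=104.2003, (K−S)⁺=7.4997, hold=13.1825 ⇒ V=13.1825 continue | (k=4,j=2): S=138.0700, (K−S)⁺=0.0000, hold=2.5492 ⇒ V=2.5492 continue | (k=4,j=3): S=182.9488, (K−S)⁺=0.0000, hold=0.0000 ⇒ V=0.0000 continue | (k=4,j=4): S=242.4152, (K−S)⁺=0.0000, hold=0.0000 ⇒ V=0.0000 continue  boundary S*=78.6391
step 3: (k=3,j=0): S=90.5220, (K−S)⁺=21.1780, hold=22.8636 ⇒ V=22.8636 continue | (k=3,j=1): S=119.9456, (K−S)⁺=0.0000, hold=7.7735 ⇒ V=7.7735 continue | (k=3,j=2): S=158.9331, (K−S)⁺=0.0000, hold=1.2587 ⇒ V=1.2587 continue | (k=3,j=3): S=210.5934, (K−S)⁺=0.0000, hold=0.0000 ⇒ V=0.0000 continue  boundary S*=-
step 2: (k=2,j=0): S=104.2003, (K−S)⁺=7.4997, hold=15.1453 ⇒ V=15.1453 continue | (k=2,j=1): S=138.0700, (K−S)⁺=0.0000, hold=4.4626 ⇒ V=4.4626 continue | (k=2,j=2): S=182.9488, (K−S)⁺=0.0000, hold=0.6215 ⇒ V=0.6215 continue  boundary S*=-
step 1: (k=1,j=0): S=119.9456, (K−S)⁺=0.0000, hold=9.6919 ⇒ V=9.6919 continue | (k=1,j=1): S=158.9331, (K−S)⁺=0.0000, hold=2.5117 ⇒ V=2.5117 continue  boundary S*=-
step 0: (k=0,j=0): S=138.0700, (K−S)⁺=0.0000, hold=6.0314 ⇒ V=6.0314 continue  boundary S*=-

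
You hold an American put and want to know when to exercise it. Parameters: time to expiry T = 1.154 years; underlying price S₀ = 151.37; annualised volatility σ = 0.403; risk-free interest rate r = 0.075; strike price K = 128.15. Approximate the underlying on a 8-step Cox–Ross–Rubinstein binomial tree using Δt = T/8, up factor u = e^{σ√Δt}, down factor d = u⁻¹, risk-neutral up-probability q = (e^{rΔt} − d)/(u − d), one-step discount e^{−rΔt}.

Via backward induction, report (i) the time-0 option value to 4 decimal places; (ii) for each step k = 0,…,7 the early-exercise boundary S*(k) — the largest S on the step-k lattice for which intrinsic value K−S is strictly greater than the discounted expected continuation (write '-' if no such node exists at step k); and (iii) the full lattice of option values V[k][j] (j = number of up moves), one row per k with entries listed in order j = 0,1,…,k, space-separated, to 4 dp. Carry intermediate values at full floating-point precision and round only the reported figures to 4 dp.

Δt=0.14425  u=1.16540  d=0.85808  q=0.49720  discount=0.98924
step 8 (expiry): payoffs max(K−S,0) = 83.6609 67.7273 46.0872 16.6966 0.0000 0.0000 0.0000 0.0000 0.0000
step 7: (k=7,j=0): S=51.8474, (K−S)⁺=76.3026, hold=74.9237 ⇒ V=76.3026 exercise | (k=7,j=1): S=70.4163, (K−S)⁺=57.7337, hold=56.3547 ⇒ V=57.7337 exercise | (k=7,j=2): S=95.6357, (K−S)⁺=32.5143, hold=31.1354 ⇒ V=32.5143 exercise | (k=7,j=3): S=129.8872, (K−S)⁺=0.0000, hold=8.3047 ⇒ V=8.3047 continue | (k=7,j=4): S=176.4059, (K−S)⁺=0.0000, hold=0.0000 ⇒ V=0.0000 continue | (k=7,j=5): S=239.5851, (K−S)⁺=0.0000, hold=0.0000 ⇒ V=0.0000 continue | (k=7,j=6): S=325.3916, (K−S)⁺=0.0000, hold=0.0000 ⇒ V=0.0000 continue | (k=7,j=7): S=441.9294, (K−S)⁺=0.0000, hold=0.0000 ⇒ V=0.0000 continue  boundary S*=95.6357
step 6: (k=6,j=0): S=60.4227, (K−S)⁺=67.7273, hold=66.3484 ⇒ V=67.7273 exercise | (k=6,j=1): S=82.0628, (K−S)⁺=46.0872, hold=44.7082 ⇒ V=46.0872 exercise | (k=6,j=2): S=111.4534, (K−S)⁺=16.6966, hold=20.2568 ⇒ V=20.2568 continue | (k=6,j=3): S=151.3700, (K−S)⁺=0.0000, hold=4.1306 ⇒ V=4.1306 continue | (k=6,j=4): S=205.5826, (K−S)⁺=0.0000, hold=0.0000 ⇒ V=0.0000 continue | (k=6,j=5): S=279.2113, (K−S)⁺=0.0000, hold=0.0000 ⇒ V=0.0000 continue | (k=6,j=6): S=379.2099, (K−S)⁺=0.0000, hold=0.0000 ⇒ V=0.0000 continue  boundary S*=82.0628
step 5: (k=5,j=0): S=70.4163, (K−S)⁺=57.7337, hold=56.3547 ⇒ V=57.7337 exercise | (k=5,j=1): S=95.6357, (K−S)⁺=32.5143, hold=32.8865 ⇒ V=32.8865 continue | (k=5,j=2): S=129.8872, (K−S)⁺=0.0000, hold=12.1071 ⇒ V=12.1071 continue | (k=5,j=3): S=176.4059, (K−S)⁺=0.0000, hold=2.0545 ⇒ V=2.0545 continue | (k=5,j=4): S=239.5851, (K−S)⁺=0.0000, hold=0.0000 ⇒ V=0.0000 continue | (k=5,j=5): S=325.3916, (K−S)⁺=0.0000, hold=0.0000 ⇒ V=0.0000 continue  boundary S*=70.4163
step 4: (k=4,j=0): S=82.0628, (K−S)⁺=46.0872, hold=44.8912 ⇒ V=46.0872 exercise | (k=4,j=1): S=111.4534, (K−S)⁺=16.6966, hold=22.3122 ⇒ V=22.3122 continue | (k=4,j=2): S=151.3700, (K−S)⁺=0.0000, hold=7.0324 ⇒ V=7.0324 continue | (k=4,j=3): S=205.5826, (K−S)⁺=0.0000, hold=1.0219 ⇒ V=1.0219 continue | (k=4,j=4): S=279.2113, (K−S)⁺=0.0000, hold=0.0000 ⇒ V=0.0000 continue  boundary S*=82.0628
step 3: (k=3,j=0): S=95.6357, (K−S)⁺=32.5143, hold=33.8974 ⇒ V=33.8974 continue | (k=3,j=1): S=129.8872, (K−S)⁺=0.0000, hold=14.5567 ⇒ V=14.5567 continue | (k=3,j=2): S=176.4059, (K−S)⁺=0.0000, hold=4.0004 ⇒ V=4.0004 continue | (k=3,j=3): S=239.5851, (K−S)⁺=0.0000, hold=0.5083 ⇒ V=0.5083 continue  boundary S*=-
step 2: (k=2,j=0): S=111.4534, (K−S)⁺=16.6966, hold=24.0198 ⇒ V=24.0198 continue | (k=2,j=1): S=151.3700, (K−S)⁺=0.0000, hold=9.2079 ⇒ V=9.2079 continue | (k=2,j=2): S=205.5826, (K−S)⁺=0.0000, hold=2.2398 ⇒ V=2.2398 continue  boundary S*=-
step 1: (k=1,j=0): S=129.8872, (K−S)⁺=0.0000, hold=16.4761 ⇒ V=16.4761 continue | (k=1,j=1): S=176.4059, (K−S)⁺=0.0000, hold=5.6815 ⇒ V=5.6815 continue  boundary S*=-
step 0: (k=0,j=0): S=151.3700, (K−S)⁺=0.0000, hold=10.9894 ⇒ V=10.9894 continue  boundary S*=-

price = 10.9894
boundary = - - - - 82.0628 70.4163 82.0628 95.6357
tree:
10.9894
16.4761 5.6815
24.0198 9.2079 2.2398
33.8974 14.5567 4.0004 0.5083
46.0872 22.3122 7.0324 1.0219 0.0000
57.7337 32.8865 12.1071 2.0545 0.0000 0.0000
67.7273 46.0872 20.2568 4.1306 0.0000 0.0000 0.0000
76.3026 57.7337 32.5143 8.3047 0.0000 0.0000 0.0000 0.0000
83.6609 67.7273 46.0872 16.6966 0.0000 0.0000 0.0000 0.0000 0.0000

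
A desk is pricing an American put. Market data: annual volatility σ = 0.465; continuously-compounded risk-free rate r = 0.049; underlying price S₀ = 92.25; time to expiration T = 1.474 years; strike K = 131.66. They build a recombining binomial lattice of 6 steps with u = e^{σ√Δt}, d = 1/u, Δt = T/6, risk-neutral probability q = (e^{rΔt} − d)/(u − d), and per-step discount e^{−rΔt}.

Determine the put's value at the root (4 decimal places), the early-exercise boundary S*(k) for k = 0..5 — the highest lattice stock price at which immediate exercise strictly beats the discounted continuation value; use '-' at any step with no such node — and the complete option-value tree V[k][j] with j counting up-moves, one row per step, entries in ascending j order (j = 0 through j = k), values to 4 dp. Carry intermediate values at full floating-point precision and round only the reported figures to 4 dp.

price = 44.5645
boundary = - 73.2608 58.1805 73.2608 58.1805 73.2608
tree:
44.5645
58.3992 30.0321
73.4795 42.7682 16.3697
85.4557 58.3992 26.1530 5.7017
94.9666 73.4795 40.2380 10.8610 0.0000
102.5197 85.4557 58.3992 20.6889 0.0000 0.0000
108.5181 94.9666 73.4795 39.4100 0.0000 0.0000 0.0000

Δt=0.24567, u=1.25920, d=0.79416, q=0.46868, disc=e^(-rΔt)=0.98803
k=6 terminal: V=max(K-S,0) → 108.5181 94.9666 73.4795 39.4100 0.0000 0.0000 0.0000
k=5: j=0 S=29.1403 intr=102.5197 cont=100.9443 V=102.5197[EX]; j=1 S=46.2043 intr=85.4557 cont=83.8803 V=85.4557[EX]; j=2 S=73.2608 intr=58.3992 cont=56.8238 V=58.3992[EX]; j=3 S=116.1612 intr=15.4988 cont=20.6889 V=20.6889[hold]; j=4 S=184.1832 intr=0.0000 cont=0.0000 V=0.0000[hold]; j=5 S=292.0378 intr=0.0000 cont=0.0000 V=0.0000[hold]  S*(5)=73.2608
k=4: j=0 S=36.6934 intr=94.9666 cont=93.3912 V=94.9666[EX]; j=1 S=58.1805 intr=73.4795 cont=71.9041 V=73.4795[EX]; j=2 S=92.2500 intr=39.4100 cont=40.2380 V=40.2380[hold]; j=3 S=146.2701 intr=0.0000 cont=10.8610 V=10.8610[hold]; j=4 S=231.9234 intr=0.0000 cont=0.0000 V=0.0000[hold]  S*(4)=58.1805
k=3: j=0 S=46.2043 intr=85.4557 cont=83.8803 V=85.4557[EX]; j=1 S=73.2608 intr=58.3992 cont=57.2072 V=58.3992[EX]; j=2 S=116.1612 intr=15.4988 cont=26.1530 V=26.1530[hold]; j=3 S=184.1832 intr=0.0000 cont=5.7017 V=5.7017[hold]  S*(3)=73.2608
k=2: j=0 S=58.1805 intr=73.4795 cont=71.9041 V=73.4795[EX]; j=1 S=92.2500 intr=39.4100 cont=42.7682 V=42.7682[hold]; j=2 S=146.2701 intr=0.0000 cont=16.3697 V=16.3697[hold]  S*(2)=58.1805
k=1: j=0 S=73.2608 intr=58.3992 cont=58.3789 V=58.3992[EX]; j=1 S=116.1612 intr=15.4988 cont=30.0321 V=30.0321[hold]  S*(1)=73.2608
k=0: j=0 S=92.2500 intr=39.4100 cont=44.5645 V=44.5645[hold]  S*(0)=-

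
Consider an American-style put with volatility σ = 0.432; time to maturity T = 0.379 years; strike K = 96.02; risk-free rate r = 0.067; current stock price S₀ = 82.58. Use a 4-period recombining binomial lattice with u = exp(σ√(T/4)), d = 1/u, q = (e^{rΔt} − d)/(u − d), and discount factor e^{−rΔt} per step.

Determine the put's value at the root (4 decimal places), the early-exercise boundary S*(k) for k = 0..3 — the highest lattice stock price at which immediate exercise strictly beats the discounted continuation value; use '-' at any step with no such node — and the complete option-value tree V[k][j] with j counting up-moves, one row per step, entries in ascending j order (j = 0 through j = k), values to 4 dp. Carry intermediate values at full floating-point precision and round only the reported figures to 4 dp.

price = 16.7620
boundary = - - 63.2956 72.2976
tree:
16.7620
24.0325 9.4330
32.7244 15.3223 3.4424
40.6056 23.7224 6.8019 0.0000
47.5055 32.7244 13.4400 0.0000 0.0000

params: Δt=0.09475 u=1.14222 d=0.87549 q=0.49068 e^(-rΔt)=0.99367
t_4 payoffs: 47.5055 32.7244 13.4400 0.0000 0.0000
t_3: node(3,0) S=55.4144 payoff=40.6056 vs cont=39.9980 → 40.6056 [stop]  node(3,1) S=72.2976 payoff=23.7224 vs cont=23.1147 → 23.7224 [stop]  node(3,2) S=94.3247 payoff=1.6953 vs cont=6.8019 → 6.8019 [wait]  node(3,3) S=123.0629 payoff=0.0000 vs cont=0.0000 → 0.0000 [wait]  ⇒ S*(3)=72.2976
t_2: node(2,0) S=63.2956 payoff=32.7244 vs cont=32.1168 → 32.7244 [stop]  node(2,1) S=82.5800 payoff=13.4400 vs cont=15.3223 → 15.3223 [wait]  node(2,2) S=107.7399 payoff=0.0000 vs cont=3.4424 → 3.4424 [wait]  ⇒ S*(2)=63.2956
t_1: node(1,0) S=72.2976 payoff=23.7224 vs cont=24.0325 → 24.0325 [wait]  node(1,1) S=94.3247 payoff=1.6953 vs cont=9.4330 → 9.4330 [wait]  ⇒ S*(1)=-
t_0: node(0,0) S=82.5800 payoff=13.4400 vs cont=16.7620 → 16.7620 [wait]  ⇒ S*(0)=-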